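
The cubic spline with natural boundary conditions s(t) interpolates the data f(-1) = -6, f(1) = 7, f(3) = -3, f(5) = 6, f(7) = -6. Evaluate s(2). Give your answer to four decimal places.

1.7455

Let M_i = s''(x_i). Step sizes h_i = 2, 2, 2, 2; slopes of the chords Δ_i = (y_(i+1) - y_i)/h_i = 13/2, -5, 9/2, -6.
  2·M_0 + 8·M_1 + 2·M_2 = 6(Δ_1 - Δ_0) = -69
  2·M_1 + 8·M_2 + 2·M_3 = 6(Δ_2 - Δ_1) = 57
  2·M_2 + 8·M_3 + 2·M_4 = 6(Δ_3 - Δ_2) = -63
Natural end conditions: M_0 = M_4 = 0.
Forward elimination and back-substitution give M_0 = 0, M_1 = -663/56, M_2 = 90/7, M_3 = -621/56, M_4 = 0.
On [1, 3], s(t) = 7 - 39/28·(t - 1) - 663/112·(t - 1)² + 461/224·(t - 1)³.
With (t - 1) = 1: s(2) = 391/224.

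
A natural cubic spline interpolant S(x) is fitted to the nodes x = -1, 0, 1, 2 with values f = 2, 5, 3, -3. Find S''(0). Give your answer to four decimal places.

-6.4000

With m_i denoting the second derivative at x_i, h_i = 1, 1, 1, and Δ_i = (y_(i+1) − y_i)/h_i = 3, -2, -6:
  1·m_0 + 4·m_1 + 1·m_2 = 6(Δ_1 - Δ_0) = -30
  1·m_1 + 4·m_2 + 1·m_3 = 6(Δ_2 - Δ_1) = -24
Natural end conditions: m_0 = m_3 = 0.
Forward elimination and back-substitution give m_0 = 0, m_1 = -32/5, m_2 = -22/5, m_3 = 0.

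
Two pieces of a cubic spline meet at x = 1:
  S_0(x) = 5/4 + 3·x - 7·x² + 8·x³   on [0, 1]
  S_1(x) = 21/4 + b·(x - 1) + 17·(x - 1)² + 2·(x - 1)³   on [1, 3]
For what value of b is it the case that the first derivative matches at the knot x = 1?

13

S_0'(x) = 3 - 14·x + 24·x², so S_0'(1) = 13. On the right, S_1'(1) = b, so b = 13.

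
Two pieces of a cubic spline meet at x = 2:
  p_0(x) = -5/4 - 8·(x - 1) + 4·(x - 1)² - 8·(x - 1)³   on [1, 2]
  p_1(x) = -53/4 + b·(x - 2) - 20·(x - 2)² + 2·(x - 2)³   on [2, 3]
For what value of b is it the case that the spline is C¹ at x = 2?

-24

p_0'(x) = -8 + 8·(x - 1) - 24·(x - 1)², so p_0'(2) = -24. On the right, p_1'(2) = b, so b = -24.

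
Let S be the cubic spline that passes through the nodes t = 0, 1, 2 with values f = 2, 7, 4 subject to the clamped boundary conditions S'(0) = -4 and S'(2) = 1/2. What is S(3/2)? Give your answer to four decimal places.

Put σ_i = S'' at the i-th knot. Here h = (1, 1) and Δ = (5, -3), so the interior equations h_(i-1)·σ_(i-1) + 2(h_(i-1)+h_i)·σ_i + h_i·σ_(i+1) = 6(Δ_i − Δ_(i-1)) read
  1·σ_0 + 4·σ_1 + 1·σ_2 = 6(Δ_1 - Δ_0) = -48
Clamped end conditions give two more equations: 2h_0·σ_0 + h_0·σ_1 = 6(Δ_0 - S'(0)) = 54 and h_1·σ_1 + 2h_1·σ_2 = 6(S'(2) - Δ_1) = 21.
Hence σ_0 = 165/4, σ_1 = -57/2, σ_2 = 99/4.
On [1, 2], S(t) = 7 + 19/8·(t - 1) - 57/4·(t - 1)² + 71/8·(t - 1)³.
With (t - 1) = 1/2: S(3/2) = 367/64.

5.7344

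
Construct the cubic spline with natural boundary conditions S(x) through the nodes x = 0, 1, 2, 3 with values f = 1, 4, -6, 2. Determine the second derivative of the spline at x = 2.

34

Put M_i = S'' at the i-th knot. Here h = (1, 1, 1) and Δ = (3, -10, 8), so the interior equations h_(i-1)·M_(i-1) + 2(h_(i-1)+h_i)·M_i + h_i·M_(i+1) = 6(Δ_i − Δ_(i-1)) read
  1·M_0 + 4·M_1 + 1·M_2 = 6(Δ_1 - Δ_0) = -78
  1·M_1 + 4·M_2 + 1·M_3 = 6(Δ_2 - Δ_1) = 108
Natural end conditions: M_0 = M_3 = 0.
Solving: M_0 = 0, M_1 = -28, M_2 = 34, M_3 = 0.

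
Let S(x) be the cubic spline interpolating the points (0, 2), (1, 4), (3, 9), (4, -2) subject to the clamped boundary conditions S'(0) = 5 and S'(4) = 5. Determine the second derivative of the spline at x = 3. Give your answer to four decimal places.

-27.9429

With σ_i denoting the second derivative at x_i, h_i = 1, 2, 1, and Δ_i = (y_(i+1) − y_i)/h_i = 2, 5/2, -11:
  1·σ_0 + 6·σ_1 + 2·σ_2 = 6(Δ_1 - Δ_0) = 3
  2·σ_1 + 6·σ_2 + 1·σ_3 = 6(Δ_2 - Δ_1) = -81
Clamped end conditions give two more equations: 2h_0·σ_0 + h_0·σ_1 = 6(Δ_0 - S'(0)) = -18 and h_2·σ_2 + 2h_2·σ_3 = 6(S'(4) - Δ_2) = 96.
Hence σ_0 = -531/35, σ_1 = 432/35, σ_2 = -978/35, σ_3 = 2169/35.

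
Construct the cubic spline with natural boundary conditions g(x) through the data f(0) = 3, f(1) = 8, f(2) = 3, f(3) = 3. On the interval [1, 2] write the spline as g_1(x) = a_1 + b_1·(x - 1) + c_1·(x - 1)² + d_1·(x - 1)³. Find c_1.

Write m_i for g''(x_i). With h_i = 1, 1, 1 and divided differences Δ_i = 5, -5, 0, the continuity of g' gives the tridiagonal system
  1·m_0 + 4·m_1 + 1·m_2 = 6(Δ_1 - Δ_0) = -60
  1·m_1 + 4·m_2 + 1·m_3 = 6(Δ_2 - Δ_1) = 30
Natural end conditions: m_0 = m_3 = 0.
Hence m_0 = 0, m_1 = -18, m_2 = 12, m_3 = 0.
On [1, 2], with g_1(x) = a_1 + b_1·(x - 1) + c_1·(x - 1)² + d_1·(x - 1)³: c_1 = m_1/2 = -9, d_1 = (m_2 - m_1)/(6h_1) = 5, b_1 = Δ_1 - h_1(2m_1 + m_2)/6 = -1.

-9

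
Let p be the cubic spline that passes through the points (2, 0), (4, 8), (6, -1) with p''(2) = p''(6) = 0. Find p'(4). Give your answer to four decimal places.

Let m_i = p''(x_i). Step sizes h_i = 2, 2; slopes of the chords Δ_i = (y_(i+1) - y_i)/h_i = 4, -9/2.
  2·m_0 + 8·m_1 + 2·m_2 = 6(Δ_1 - Δ_0) = -51
Natural end conditions: m_0 = m_2 = 0.
Solving: m_0 = 0, m_1 = -51/8, m_2 = 0.
On [4, 6], p'(x) = b_1 + 2c_1·(x - 4) + 3d_1·(x - 4)² with b_1 = Δ_1 - h_1(2m_1 + m_2)/6 = -1/4, c_1 = m_1/2 = -51/16, d_1 = (m_2 - m_1)/(6h_1) = 17/32. So p'(4) = -1/4.

-0.2500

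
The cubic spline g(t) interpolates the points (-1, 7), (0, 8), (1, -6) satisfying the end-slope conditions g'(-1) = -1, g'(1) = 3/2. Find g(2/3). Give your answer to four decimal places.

-3.3241

Put M_i = g'' at the i-th knot. Here h = (1, 1) and Δ = (1, -14), so the interior equations h_(i-1)·M_(i-1) + 2(h_(i-1)+h_i)·M_i + h_i·M_(i+1) = 6(Δ_i − Δ_(i-1)) read
  1·M_0 + 4·M_1 + 1·M_2 = 6(Δ_1 - Δ_0) = -90
Clamped end conditions give two more equations: 2h_0·M_0 + h_0·M_1 = 6(Δ_0 - g'(-1)) = 12 and h_1·M_1 + 2h_1·M_2 = 6(g'(1) - Δ_1) = 93.
Solving: M_0 = 119/4, M_1 = -95/2, M_2 = 281/4.
On [0, 1], g(t) = 8 - 79/8·t - 95/4·t² + 157/8·t³.
With t = 2/3: g(2/3) = -359/108.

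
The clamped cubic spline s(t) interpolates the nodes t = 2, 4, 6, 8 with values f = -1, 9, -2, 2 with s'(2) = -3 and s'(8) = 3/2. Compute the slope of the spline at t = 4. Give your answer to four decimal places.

1.2000

Put m_i = s'' at the i-th knot. Here h = (2, 2, 2) and Δ = (5, -11/2, 2), so the interior equations h_(i-1)·m_(i-1) + 2(h_(i-1)+h_i)·m_i + h_i·m_(i+1) = 6(Δ_i − Δ_(i-1)) read
  2·m_0 + 8·m_1 + 2·m_2 = 6(Δ_1 - Δ_0) = -63
  2·m_1 + 8·m_2 + 2·m_3 = 6(Δ_2 - Δ_1) = 45
Clamped end conditions give two more equations: 2h_0·m_0 + h_0·m_1 = 6(Δ_0 - s'(2)) = 48 and h_2·m_2 + 2h_2·m_3 = 6(s'(8) - Δ_2) = -3.
Solving: m_0 = 99/5, m_1 = -78/5, m_2 = 111/10, m_3 = -63/10.
On [4, 6], s'(t) = b_1 + 2c_1·(t - 4) + 3d_1·(t - 4)² with b_1 = Δ_1 - h_1(2m_1 + m_2)/6 = 6/5, c_1 = m_1/2 = -39/5, d_1 = (m_2 - m_1)/(6h_1) = 89/40. So s'(4) = 6/5.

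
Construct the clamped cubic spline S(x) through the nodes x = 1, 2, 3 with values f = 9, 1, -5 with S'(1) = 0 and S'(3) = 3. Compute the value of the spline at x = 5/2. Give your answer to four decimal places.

-3.7813

Let M_i = S''(x_i). Step sizes h_i = 1, 1; slopes of the chords Δ_i = (y_(i+1) - y_i)/h_i = -8, -6.
  1·M_0 + 4·M_1 + 1·M_2 = 6(Δ_1 - Δ_0) = 12
Clamped end conditions give two more equations: 2h_0·M_0 + h_0·M_1 = 6(Δ_0 - S'(1)) = -48 and h_1·M_1 + 2h_1·M_2 = 6(S'(3) - Δ_1) = 54.
Solving the tridiagonal system: M_0 = -51/2, M_1 = 3, M_2 = 51/2.
On [2, 3], S(x) = 1 - 45/4·(x - 2) + 3/2·(x - 2)² + 15/4·(x - 2)³.
With (x - 2) = 1/2: S(5/2) = -121/32.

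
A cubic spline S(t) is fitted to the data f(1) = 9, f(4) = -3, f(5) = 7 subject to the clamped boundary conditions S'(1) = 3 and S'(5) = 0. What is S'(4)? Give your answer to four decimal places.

With m_i denoting the second derivative at x_i, h_i = 3, 1, and Δ_i = (y_(i+1) − y_i)/h_i = -4, 10:
  3·m_0 + 8·m_1 + 1·m_2 = 6(Δ_1 - Δ_0) = 84
Clamped end conditions give two more equations: 2h_0·m_0 + h_0·m_1 = 6(Δ_0 - S'(1)) = -42 and h_1·m_1 + 2h_1·m_2 = 6(S'(5) - Δ_1) = -60.
Hence m_0 = -73/4, m_1 = 45/2, m_2 = -165/4.
On [4, 5], S'(t) = b_1 + 2c_1·(t - 4) + 3d_1·(t - 4)² with b_1 = Δ_1 - h_1(2m_1 + m_2)/6 = 75/8, c_1 = m_1/2 = 45/4, d_1 = (m_2 - m_1)/(6h_1) = -85/8. So S'(4) = 75/8.

9.3750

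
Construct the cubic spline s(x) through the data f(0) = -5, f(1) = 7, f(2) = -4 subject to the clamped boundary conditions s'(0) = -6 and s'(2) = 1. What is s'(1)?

Put M_i = s'' at the i-th knot. Here h = (1, 1) and Δ = (12, -11), so the interior equations h_(i-1)·M_(i-1) + 2(h_(i-1)+h_i)·M_i + h_i·M_(i+1) = 6(Δ_i − Δ_(i-1)) read
  1·M_0 + 4·M_1 + 1·M_2 = 6(Δ_1 - Δ_0) = -138
Clamped end conditions give two more equations: 2h_0·M_0 + h_0·M_1 = 6(Δ_0 - s'(0)) = 108 and h_1·M_1 + 2h_1·M_2 = 6(s'(2) - Δ_1) = 72.
Hence M_0 = 92, M_1 = -76, M_2 = 74.
On [1, 2], s'(x) = b_1 + 2c_1·(x - 1) + 3d_1·(x - 1)² with b_1 = Δ_1 - h_1(2M_1 + M_2)/6 = 2, c_1 = M_1/2 = -38, d_1 = (M_2 - M_1)/(6h_1) = 25. So s'(1) = 2.

2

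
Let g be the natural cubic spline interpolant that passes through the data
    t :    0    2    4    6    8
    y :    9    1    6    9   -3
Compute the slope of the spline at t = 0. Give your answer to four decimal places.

-5.6786

Write σ_i for g''(x_i). With h_i = 2, 2, 2, 2 and divided differences Δ_i = -4, 5/2, 3/2, -6, the continuity of g' gives the tridiagonal system
  2·σ_0 + 8·σ_1 + 2·σ_2 = 6(Δ_1 - Δ_0) = 39
  2·σ_1 + 8·σ_2 + 2·σ_3 = 6(Δ_2 - Δ_1) = -6
  2·σ_2 + 8·σ_3 + 2·σ_4 = 6(Δ_3 - Δ_2) = -45
Natural end conditions: σ_0 = σ_4 = 0.
Solving: σ_0 = 0, σ_1 = 141/28, σ_2 = -9/14, σ_3 = -153/28, σ_4 = 0.
On [0, 2], g'(t) = b_0 + 2c_0·t + 3d_0·t² with b_0 = Δ_0 - h_0(2σ_0 + σ_1)/6 = -159/28, c_0 = σ_0/2 = 0, d_0 = (σ_1 - σ_0)/(6h_0) = 47/112. So g'(0) = -159/28.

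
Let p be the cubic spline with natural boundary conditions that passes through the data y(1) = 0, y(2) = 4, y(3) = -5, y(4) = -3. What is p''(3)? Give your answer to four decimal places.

22.8000

Let M_i = p''(x_i). Step sizes h_i = 1, 1, 1; slopes of the chords Δ_i = (y_(i+1) - y_i)/h_i = 4, -9, 2.
  1·M_0 + 4·M_1 + 1·M_2 = 6(Δ_1 - Δ_0) = -78
  1·M_1 + 4·M_2 + 1·M_3 = 6(Δ_2 - Δ_1) = 66
Natural end conditions: M_0 = M_3 = 0.
Forward elimination and back-substitution give M_0 = 0, M_1 = -126/5, M_2 = 114/5, M_3 = 0.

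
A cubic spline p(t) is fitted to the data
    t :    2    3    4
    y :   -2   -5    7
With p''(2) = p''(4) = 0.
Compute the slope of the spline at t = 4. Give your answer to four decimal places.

Let m_i = p''(x_i). Step sizes h_i = 1, 1; slopes of the chords Δ_i = (y_(i+1) - y_i)/h_i = -3, 12.
  1·m_0 + 4·m_1 + 1·m_2 = 6(Δ_1 - Δ_0) = 90
Natural end conditions: m_0 = m_2 = 0.
Solving the tridiagonal system: m_0 = 0, m_1 = 45/2, m_2 = 0.
On [3, 4], p'(t) = b_1 + 2c_1·(t - 3) + 3d_1·(t - 3)² with b_1 = Δ_1 - h_1(2m_1 + m_2)/6 = 9/2, c_1 = m_1/2 = 45/4, d_1 = (m_2 - m_1)/(6h_1) = -15/4. So p'(4) = 63/4.

15.7500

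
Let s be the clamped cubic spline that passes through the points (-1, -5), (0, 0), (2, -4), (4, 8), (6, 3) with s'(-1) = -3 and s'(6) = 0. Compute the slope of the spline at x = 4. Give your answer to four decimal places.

2.3198

Let M_i = s''(x_i). Step sizes h_i = 1, 2, 2, 2; slopes of the chords Δ_i = (y_(i+1) - y_i)/h_i = 5, -2, 6, -5/2.
  1·M_0 + 6·M_1 + 2·M_2 = 6(Δ_1 - Δ_0) = -42
  2·M_1 + 8·M_2 + 2·M_3 = 6(Δ_2 - Δ_1) = 48
  2·M_2 + 8·M_3 + 2·M_4 = 6(Δ_3 - Δ_2) = -51
Clamped end conditions give two more equations: 2h_0·M_0 + h_0·M_1 = 6(Δ_0 - s'(-1)) = 48 and h_3·M_3 + 2h_3·M_4 = 6(s'(6) - Δ_3) = 15.
Hence M_0 = 2787/86, M_1 = -723/43, M_2 = 2277/172, M_3 = -522/43, M_4 = 1689/172.
On [4, 6], s'(x) = b_3 + 2c_3·(x - 4) + 3d_3·(x - 4)² with b_3 = Δ_3 - h_3(2M_3 + M_4)/6 = 399/172, c_3 = M_3/2 = -261/43, d_3 = (M_4 - M_3)/(6h_3) = 1259/688. So s'(4) = 399/172.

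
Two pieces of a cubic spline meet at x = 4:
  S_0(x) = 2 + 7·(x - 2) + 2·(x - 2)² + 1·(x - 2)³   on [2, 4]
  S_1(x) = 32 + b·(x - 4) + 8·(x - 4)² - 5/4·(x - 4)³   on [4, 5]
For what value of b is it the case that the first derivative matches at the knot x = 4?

S_0'(x) = 7 + 4·(x - 2) + 3·(x - 2)², so S_0'(4) = 27. On the right, S_1'(4) = b, so b = 27.

27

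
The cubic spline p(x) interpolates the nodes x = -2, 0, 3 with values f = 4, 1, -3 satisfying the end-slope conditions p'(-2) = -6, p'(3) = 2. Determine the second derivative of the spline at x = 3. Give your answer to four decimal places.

Let σ_i = p''(x_i). Step sizes h_i = 2, 3; slopes of the chords Δ_i = (y_(i+1) - y_i)/h_i = -3/2, -4/3.
  2·σ_0 + 10·σ_1 + 3·σ_2 = 6(Δ_1 - Δ_0) = 1
Clamped end conditions give two more equations: 2h_0·σ_0 + h_0·σ_1 = 6(Δ_0 - p'(-2)) = 27 and h_1·σ_1 + 2h_1·σ_2 = 6(p'(3) - Δ_1) = 20.
Solving the tridiagonal system: σ_0 = 33/4, σ_1 = -3, σ_2 = 29/6.

4.8333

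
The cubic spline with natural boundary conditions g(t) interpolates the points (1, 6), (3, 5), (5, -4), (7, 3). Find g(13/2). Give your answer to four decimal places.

0.1250

Let m_i = g''(x_i). Step sizes h_i = 2, 2, 2; slopes of the chords Δ_i = (y_(i+1) - y_i)/h_i = -1/2, -9/2, 7/2.
  2·m_0 + 8·m_1 + 2·m_2 = 6(Δ_1 - Δ_0) = -24
  2·m_1 + 8·m_2 + 2·m_3 = 6(Δ_2 - Δ_1) = 48
Natural end conditions: m_0 = m_3 = 0.
Solving: m_0 = 0, m_1 = -24/5, m_2 = 36/5, m_3 = 0.
On [5, 7], g(t) = -4 - 13/10·(t - 5) + 18/5·(t - 5)² - 3/5·(t - 5)³.
With (t - 5) = 3/2: g(13/2) = 1/8.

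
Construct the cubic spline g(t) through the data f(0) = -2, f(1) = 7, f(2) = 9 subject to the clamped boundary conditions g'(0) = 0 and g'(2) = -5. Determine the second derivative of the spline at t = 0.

With σ_i denoting the second derivative at x_i, h_i = 1, 1, and Δ_i = (y_(i+1) − y_i)/h_i = 9, 2:
  1·σ_0 + 4·σ_1 + 1·σ_2 = 6(Δ_1 - Δ_0) = -42
Clamped end conditions give two more equations: 2h_0·σ_0 + h_0·σ_1 = 6(Δ_0 - g'(0)) = 54 and h_1·σ_1 + 2h_1·σ_2 = 6(g'(2) - Δ_1) = -42.
Hence σ_0 = 35, σ_1 = -16, σ_2 = -13.

35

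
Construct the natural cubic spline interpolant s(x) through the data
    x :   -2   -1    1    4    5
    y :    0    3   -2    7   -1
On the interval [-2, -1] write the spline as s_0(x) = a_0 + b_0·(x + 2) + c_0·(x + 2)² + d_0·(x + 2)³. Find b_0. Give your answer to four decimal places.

4.3820

Write M_i for s''(x_i). With h_i = 1, 2, 3, 1 and divided differences Δ_i = 3, -5/2, 3, -8, the continuity of s' gives the tridiagonal system
  1·M_0 + 6·M_1 + 2·M_2 = 6(Δ_1 - Δ_0) = -33
  2·M_1 + 10·M_2 + 3·M_3 = 6(Δ_2 - Δ_1) = 33
  3·M_2 + 8·M_3 + 1·M_4 = 6(Δ_3 - Δ_2) = -66
Natural end conditions: M_0 = M_4 = 0.
Forward elimination and back-substitution give M_0 = 0, M_1 = -3267/394, M_2 = 1650/197, M_3 = -2244/197, M_4 = 0.
On [-2, -1], with s_0(x) = a_0 + b_0·(x + 2) + c_0·(x + 2)² + d_0·(x + 2)³: c_0 = M_0/2 = 0, d_0 = (M_1 - M_0)/(6h_0) = -1089/788, b_0 = Δ_0 - h_0(2M_0 + M_1)/6 = 3453/788.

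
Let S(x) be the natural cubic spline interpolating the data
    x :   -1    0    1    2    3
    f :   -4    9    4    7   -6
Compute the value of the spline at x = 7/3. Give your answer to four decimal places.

4.5847

Write M_i for S''(x_i). With h_i = 1, 1, 1, 1 and divided differences Δ_i = 13, -5, 3, -13, the continuity of S' gives the tridiagonal system
  1·M_0 + 4·M_1 + 1·M_2 = 6(Δ_1 - Δ_0) = -108
  1·M_1 + 4·M_2 + 1·M_3 = 6(Δ_2 - Δ_1) = 48
  1·M_2 + 4·M_3 + 1·M_4 = 6(Δ_3 - Δ_2) = -96
Natural end conditions: M_0 = M_4 = 0.
Hence M_0 = 0, M_1 = -477/14, M_2 = 198/7, M_3 = -435/14, M_4 = 0.
On [2, 3], S(x) = 7 - 37/14·(x - 2) - 435/28·(x - 2)² + 145/28·(x - 2)³.
With (x - 2) = 1/3: S(7/3) = 1733/378.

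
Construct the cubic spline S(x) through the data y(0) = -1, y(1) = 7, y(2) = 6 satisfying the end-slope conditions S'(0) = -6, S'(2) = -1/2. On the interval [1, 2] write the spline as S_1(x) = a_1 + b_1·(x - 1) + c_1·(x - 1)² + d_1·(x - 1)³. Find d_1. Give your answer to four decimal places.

8.3750

Write σ_i for S''(x_i). With h_i = 1, 1 and divided differences Δ_i = 8, -1, the continuity of S' gives the tridiagonal system
  1·σ_0 + 4·σ_1 + 1·σ_2 = 6(Δ_1 - Δ_0) = -54
Clamped end conditions give two more equations: 2h_0·σ_0 + h_0·σ_1 = 6(Δ_0 - S'(0)) = 84 and h_1·σ_1 + 2h_1·σ_2 = 6(S'(2) - Δ_1) = 3.
Forward elimination and back-substitution give σ_0 = 233/4, σ_1 = -65/2, σ_2 = 71/4.
On [1, 2], with S_1(x) = a_1 + b_1·(x - 1) + c_1·(x - 1)² + d_1·(x - 1)³: c_1 = σ_1/2 = -65/4, d_1 = (σ_2 - σ_1)/(6h_1) = 67/8, b_1 = Δ_1 - h_1(2σ_1 + σ_2)/6 = 55/8.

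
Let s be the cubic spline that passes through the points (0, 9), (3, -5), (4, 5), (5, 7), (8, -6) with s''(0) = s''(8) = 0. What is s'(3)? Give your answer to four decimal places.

Let σ_i = s''(x_i). Step sizes h_i = 3, 1, 1, 3; slopes of the chords Δ_i = (y_(i+1) - y_i)/h_i = -14/3, 10, 2, -13/3.
  3·σ_0 + 8·σ_1 + 1·σ_2 = 6(Δ_1 - Δ_0) = 88
  1·σ_1 + 4·σ_2 + 1·σ_3 = 6(Δ_2 - Δ_1) = -48
  1·σ_2 + 8·σ_3 + 3·σ_4 = 6(Δ_3 - Δ_2) = -38
Natural end conditions: σ_0 = σ_4 = 0.
Forward elimination and back-substitution give σ_0 = 0, σ_1 = 1537/120, σ_2 = -217/15, σ_3 = -353/120, σ_4 = 0.
On [3, 4], s'(x) = b_1 + 2c_1·(x - 3) + 3d_1·(x - 3)² with b_1 = Δ_1 - h_1(2σ_1 + σ_2)/6 = 977/120, c_1 = σ_1/2 = 1537/240, d_1 = (σ_2 - σ_1)/(6h_1) = -1091/240. So s'(3) = 977/120.

8.1417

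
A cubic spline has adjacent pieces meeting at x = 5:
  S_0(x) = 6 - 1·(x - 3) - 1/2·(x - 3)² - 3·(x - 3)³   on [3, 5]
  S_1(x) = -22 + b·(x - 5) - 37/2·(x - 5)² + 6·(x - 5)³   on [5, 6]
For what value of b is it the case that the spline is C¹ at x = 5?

-39

S_0'(x) = -1 - 1·(x - 3) - 9·(x - 3)², so S_0'(5) = -39. On the right, S_1'(5) = b, so b = -39.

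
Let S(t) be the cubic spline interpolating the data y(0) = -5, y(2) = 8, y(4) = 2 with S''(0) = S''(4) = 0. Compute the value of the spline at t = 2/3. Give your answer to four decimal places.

0.7407

Write M_i for S''(x_i). With h_i = 2, 2 and divided differences Δ_i = 13/2, -3, the continuity of S' gives the tridiagonal system
  2·M_0 + 8·M_1 + 2·M_2 = 6(Δ_1 - Δ_0) = -57
Natural end conditions: M_0 = M_2 = 0.
Hence M_0 = 0, M_1 = -57/8, M_2 = 0.
On [0, 2], S(t) = -5 + 71/8·t + 0·t² - 19/32·t³.
With t = 2/3: S(2/3) = 20/27.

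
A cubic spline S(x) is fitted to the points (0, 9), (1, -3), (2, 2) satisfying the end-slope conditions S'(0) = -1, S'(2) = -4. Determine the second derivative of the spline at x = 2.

-54

Write m_i for S''(x_i). With h_i = 1, 1 and divided differences Δ_i = -12, 5, the continuity of S' gives the tridiagonal system
  1·m_0 + 4·m_1 + 1·m_2 = 6(Δ_1 - Δ_0) = 102
Clamped end conditions give two more equations: 2h_0·m_0 + h_0·m_1 = 6(Δ_0 - S'(0)) = -66 and h_1·m_1 + 2h_1·m_2 = 6(S'(2) - Δ_1) = -54.
Hence m_0 = -60, m_1 = 54, m_2 = -54.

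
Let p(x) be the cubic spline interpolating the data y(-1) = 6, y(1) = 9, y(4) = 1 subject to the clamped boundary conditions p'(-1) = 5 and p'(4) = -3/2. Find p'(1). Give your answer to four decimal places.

-1.4500

Write m_i for p''(x_i). With h_i = 2, 3 and divided differences Δ_i = 3/2, -8/3, the continuity of p' gives the tridiagonal system
  2·m_0 + 10·m_1 + 3·m_2 = 6(Δ_1 - Δ_0) = -25
Clamped end conditions give two more equations: 2h_0·m_0 + h_0·m_1 = 6(Δ_0 - p'(-1)) = -21 and h_1·m_1 + 2h_1·m_2 = 6(p'(4) - Δ_1) = 7.
Forward elimination and back-substitution give m_0 = -81/20, m_1 = -12/5, m_2 = 71/30.
On [1, 4], p'(x) = b_1 + 2c_1·(x - 1) + 3d_1·(x - 1)² with b_1 = Δ_1 - h_1(2m_1 + m_2)/6 = -29/20, c_1 = m_1/2 = -6/5, d_1 = (m_2 - m_1)/(6h_1) = 143/540. So p'(1) = -29/20.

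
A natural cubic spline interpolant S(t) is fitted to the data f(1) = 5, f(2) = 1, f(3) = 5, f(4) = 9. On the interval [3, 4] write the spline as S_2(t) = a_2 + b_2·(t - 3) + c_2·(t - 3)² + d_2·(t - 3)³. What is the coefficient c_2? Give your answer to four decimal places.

With M_i denoting the second derivative at x_i, h_i = 1, 1, 1, and Δ_i = (y_(i+1) − y_i)/h_i = -4, 4, 4:
  1·M_0 + 4·M_1 + 1·M_2 = 6(Δ_1 - Δ_0) = 48
  1·M_1 + 4·M_2 + 1·M_3 = 6(Δ_2 - Δ_1) = 0
Natural end conditions: M_0 = M_3 = 0.
Forward elimination and back-substitution give M_0 = 0, M_1 = 64/5, M_2 = -16/5, M_3 = 0.
On [3, 4], with S_2(t) = a_2 + b_2·(t - 3) + c_2·(t - 3)² + d_2·(t - 3)³: c_2 = M_2/2 = -8/5, d_2 = (M_3 - M_2)/(6h_2) = 8/15, b_2 = Δ_2 - h_2(2M_2 + M_3)/6 = 76/15.

-1.6000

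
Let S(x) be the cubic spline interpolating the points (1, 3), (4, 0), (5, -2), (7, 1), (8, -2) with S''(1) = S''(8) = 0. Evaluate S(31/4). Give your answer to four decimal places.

Write m_i for S''(x_i). With h_i = 3, 1, 2, 1 and divided differences Δ_i = -1, -2, 3/2, -3, the continuity of S' gives the tridiagonal system
  3·m_0 + 8·m_1 + 1·m_2 = 6(Δ_1 - Δ_0) = -6
  1·m_1 + 6·m_2 + 2·m_3 = 6(Δ_2 - Δ_1) = 21
  2·m_2 + 6·m_3 + 1·m_4 = 6(Δ_3 - Δ_2) = -27
Natural end conditions: m_0 = m_4 = 0.
Hence m_0 = 0, m_1 = -186/125, m_2 = 738/125, m_3 = -1617/250, m_4 = 0.
On [7, 8], S(x) = 1 - 211/250·(x - 7) - 1617/500·(x - 7)² + 539/500·(x - 7)³.
With (x - 7) = 3/4: S(31/4) = -6383/6400.

-0.9973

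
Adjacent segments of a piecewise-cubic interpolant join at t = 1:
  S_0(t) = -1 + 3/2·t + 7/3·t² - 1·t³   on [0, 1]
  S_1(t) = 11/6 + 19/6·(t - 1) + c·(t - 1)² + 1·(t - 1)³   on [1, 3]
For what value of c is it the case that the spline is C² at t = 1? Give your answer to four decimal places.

-0.6667

S_0''(t) = 14/3 - 6·t, so S_0''(1) = -4/3. On the right, S_1''(1) = 2c, so c = -2/3.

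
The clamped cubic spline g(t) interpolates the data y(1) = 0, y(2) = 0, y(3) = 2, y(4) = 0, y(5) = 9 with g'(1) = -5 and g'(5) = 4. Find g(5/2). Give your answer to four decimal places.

Write m_i for g''(x_i). With h_i = 1, 1, 1, 1 and divided differences Δ_i = 0, 2, -2, 9, the continuity of g' gives the tridiagonal system
  1·m_0 + 4·m_1 + 1·m_2 = 6(Δ_1 - Δ_0) = 12
  1·m_1 + 4·m_2 + 1·m_3 = 6(Δ_2 - Δ_1) = -24
  1·m_2 + 4·m_3 + 1·m_4 = 6(Δ_3 - Δ_2) = 66
Clamped end conditions give two more equations: 2h_0·m_0 + h_0·m_1 = 6(Δ_0 - g'(1)) = 30 and h_3·m_3 + 2h_3·m_4 = 6(g'(5) - Δ_3) = -30.
Solving the tridiagonal system: m_0 = 27/2, m_1 = 3, m_2 = -27/2, m_3 = 27, m_4 = -57/2.
On [2, 3], g(t) = 0 + 13/4·(t - 2) + 3/2·(t - 2)² - 11/4·(t - 2)³.
With (t - 2) = 1/2: g(5/2) = 53/32.

1.6563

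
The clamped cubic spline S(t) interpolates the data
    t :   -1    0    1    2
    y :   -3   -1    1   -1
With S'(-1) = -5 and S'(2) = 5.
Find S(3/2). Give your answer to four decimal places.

-0.9333

Let m_i = S''(x_i). Step sizes h_i = 1, 1, 1; slopes of the chords Δ_i = (y_(i+1) - y_i)/h_i = 2, 2, -2.
  1·m_0 + 4·m_1 + 1·m_2 = 6(Δ_1 - Δ_0) = 0
  1·m_1 + 4·m_2 + 1·m_3 = 6(Δ_2 - Δ_1) = -24
Clamped end conditions give two more equations: 2h_0·m_0 + h_0·m_1 = 6(Δ_0 - S'(-1)) = 42 and h_2·m_2 + 2h_2·m_3 = 6(S'(2) - Δ_2) = 42.
Solving: m_0 = 334/15, m_1 = -38/15, m_2 = -182/15, m_3 = 406/15.
On [1, 2], S(t) = 1 - 37/15·(t - 1) - 91/15·(t - 1)² + 98/15·(t - 1)³.
With (t - 1) = 1/2: S(3/2) = -14/15.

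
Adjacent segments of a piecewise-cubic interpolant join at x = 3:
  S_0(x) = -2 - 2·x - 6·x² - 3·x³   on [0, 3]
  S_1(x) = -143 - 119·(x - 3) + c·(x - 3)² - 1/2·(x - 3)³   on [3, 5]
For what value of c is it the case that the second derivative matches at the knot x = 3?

-33

S_0''(x) = -12 - 18·x, so S_0''(3) = -66. On the right, S_1''(3) = 2c, so c = -33.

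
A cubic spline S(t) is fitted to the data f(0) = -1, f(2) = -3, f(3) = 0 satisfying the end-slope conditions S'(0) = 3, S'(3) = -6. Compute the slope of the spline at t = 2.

4

With M_i denoting the second derivative at x_i, h_i = 2, 1, and Δ_i = (y_(i+1) − y_i)/h_i = -1, 3:
  2·M_0 + 6·M_1 + 1·M_2 = 6(Δ_1 - Δ_0) = 24
Clamped end conditions give two more equations: 2h_0·M_0 + h_0·M_1 = 6(Δ_0 - S'(0)) = -24 and h_1·M_1 + 2h_1·M_2 = 6(S'(3) - Δ_1) = -54.
Forward elimination and back-substitution give M_0 = -13, M_1 = 14, M_2 = -34.
On [2, 3], S'(t) = b_1 + 2c_1·(t - 2) + 3d_1·(t - 2)² with b_1 = Δ_1 - h_1(2M_1 + M_2)/6 = 4, c_1 = M_1/2 = 7, d_1 = (M_2 - M_1)/(6h_1) = -8. So S'(2) = 4.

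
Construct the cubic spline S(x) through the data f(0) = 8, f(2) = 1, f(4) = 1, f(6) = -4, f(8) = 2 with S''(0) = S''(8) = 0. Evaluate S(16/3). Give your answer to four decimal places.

-2.7989

Write m_i for S''(x_i). With h_i = 2, 2, 2, 2 and divided differences Δ_i = -7/2, 0, -5/2, 3, the continuity of S' gives the tridiagonal system
  2·m_0 + 8·m_1 + 2·m_2 = 6(Δ_1 - Δ_0) = 21
  2·m_1 + 8·m_2 + 2·m_3 = 6(Δ_2 - Δ_1) = -15
  2·m_2 + 8·m_3 + 2·m_4 = 6(Δ_3 - Δ_2) = 33
Natural end conditions: m_0 = m_4 = 0.
Forward elimination and back-substitution give m_0 = 0, m_1 = 51/14, m_2 = -57/14, m_3 = 36/7, m_4 = 0.
On [4, 6], S(x) = 1 - 3/2·(x - 4) - 57/28·(x - 4)² + 43/56·(x - 4)³.
With (x - 4) = 4/3: S(16/3) = -529/189.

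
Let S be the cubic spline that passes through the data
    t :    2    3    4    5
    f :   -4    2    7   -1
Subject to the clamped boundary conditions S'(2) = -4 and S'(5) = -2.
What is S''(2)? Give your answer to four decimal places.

31.3333

Put σ_i = S'' at the i-th knot. Here h = (1, 1, 1) and Δ = (6, 5, -8), so the interior equations h_(i-1)·σ_(i-1) + 2(h_(i-1)+h_i)·σ_i + h_i·σ_(i+1) = 6(Δ_i − Δ_(i-1)) read
  1·σ_0 + 4·σ_1 + 1·σ_2 = 6(Δ_1 - Δ_0) = -6
  1·σ_1 + 4·σ_2 + 1·σ_3 = 6(Δ_2 - Δ_1) = -78
Clamped end conditions give two more equations: 2h_0·σ_0 + h_0·σ_1 = 6(Δ_0 - S'(2)) = 60 and h_2·σ_2 + 2h_2·σ_3 = 6(S'(5) - Δ_2) = 36.
Forward elimination and back-substitution give σ_0 = 94/3, σ_1 = -8/3, σ_2 = -80/3, σ_3 = 94/3.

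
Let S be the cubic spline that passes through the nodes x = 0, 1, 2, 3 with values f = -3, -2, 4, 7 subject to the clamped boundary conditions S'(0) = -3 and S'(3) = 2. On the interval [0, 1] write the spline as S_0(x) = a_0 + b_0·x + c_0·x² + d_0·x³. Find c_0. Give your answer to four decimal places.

Put M_i = S'' at the i-th knot. Here h = (1, 1, 1) and Δ = (1, 6, 3), so the interior equations h_(i-1)·M_(i-1) + 2(h_(i-1)+h_i)·M_i + h_i·M_(i+1) = 6(Δ_i − Δ_(i-1)) read
  1·M_0 + 4·M_1 + 1·M_2 = 6(Δ_1 - Δ_0) = 30
  1·M_1 + 4·M_2 + 1·M_3 = 6(Δ_2 - Δ_1) = -18
Clamped end conditions give two more equations: 2h_0·M_0 + h_0·M_1 = 6(Δ_0 - S'(0)) = 24 and h_2·M_2 + 2h_2·M_3 = 6(S'(3) - Δ_2) = -6.
Solving: M_0 = 128/15, M_1 = 104/15, M_2 = -94/15, M_3 = 2/15.
On [0, 1], with S_0(x) = a_0 + b_0·x + c_0·x² + d_0·x³: c_0 = M_0/2 = 64/15, d_0 = (M_1 - M_0)/(6h_0) = -4/15, b_0 = Δ_0 - h_0(2M_0 + M_1)/6 = -3.

4.2667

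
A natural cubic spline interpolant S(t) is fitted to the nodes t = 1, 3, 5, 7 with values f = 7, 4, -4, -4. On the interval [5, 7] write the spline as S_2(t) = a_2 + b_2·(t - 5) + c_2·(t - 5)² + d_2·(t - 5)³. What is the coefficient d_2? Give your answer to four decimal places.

-0.3083

Let m_i = S''(x_i). Step sizes h_i = 2, 2, 2; slopes of the chords Δ_i = (y_(i+1) - y_i)/h_i = -3/2, -4, 0.
  2·m_0 + 8·m_1 + 2·m_2 = 6(Δ_1 - Δ_0) = -15
  2·m_1 + 8·m_2 + 2·m_3 = 6(Δ_2 - Δ_1) = 24
Natural end conditions: m_0 = m_3 = 0.
Hence m_0 = 0, m_1 = -14/5, m_2 = 37/10, m_3 = 0.
On [5, 7], with S_2(t) = a_2 + b_2·(t - 5) + c_2·(t - 5)² + d_2·(t - 5)³: c_2 = m_2/2 = 37/20, d_2 = (m_3 - m_2)/(6h_2) = -37/120, b_2 = Δ_2 - h_2(2m_2 + m_3)/6 = -37/15.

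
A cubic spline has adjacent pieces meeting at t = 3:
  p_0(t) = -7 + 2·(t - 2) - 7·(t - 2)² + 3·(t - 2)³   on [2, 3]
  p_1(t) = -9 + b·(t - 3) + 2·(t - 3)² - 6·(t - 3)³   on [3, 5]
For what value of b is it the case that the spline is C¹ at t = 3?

-3

p_0'(t) = 2 - 14·(t - 2) + 9·(t - 2)², so p_0'(3) = -3. On the right, p_1'(3) = b, so b = -3.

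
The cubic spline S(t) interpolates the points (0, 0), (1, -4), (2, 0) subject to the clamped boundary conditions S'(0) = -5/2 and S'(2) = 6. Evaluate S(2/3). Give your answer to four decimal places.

Let M_i = S''(x_i). Step sizes h_i = 1, 1; slopes of the chords Δ_i = (y_(i+1) - y_i)/h_i = -4, 4.
  1·M_0 + 4·M_1 + 1·M_2 = 6(Δ_1 - Δ_0) = 48
Clamped end conditions give two more equations: 2h_0·M_0 + h_0·M_1 = 6(Δ_0 - S'(0)) = -9 and h_1·M_1 + 2h_1·M_2 = 6(S'(2) - Δ_1) = 12.
Solving the tridiagonal system: M_0 = -49/4, M_1 = 31/2, M_2 = -7/4.
On [0, 1], S(t) = 0 - 5/2·t - 49/8·t² + 37/8·t³.
With t = 2/3: S(2/3) = -163/54.

-3.0185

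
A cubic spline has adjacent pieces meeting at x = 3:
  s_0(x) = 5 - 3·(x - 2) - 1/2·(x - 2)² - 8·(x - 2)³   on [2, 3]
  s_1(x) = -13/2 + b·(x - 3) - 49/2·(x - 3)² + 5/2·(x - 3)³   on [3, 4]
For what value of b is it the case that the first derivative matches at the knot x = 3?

-28

s_0'(x) = -3 - 1·(x - 2) - 24·(x - 2)², so s_0'(3) = -28. On the right, s_1'(3) = b, so b = -28.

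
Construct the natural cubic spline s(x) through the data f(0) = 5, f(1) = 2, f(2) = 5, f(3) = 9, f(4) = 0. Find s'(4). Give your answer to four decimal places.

Put M_i = s'' at the i-th knot. Here h = (1, 1, 1, 1) and Δ = (-3, 3, 4, -9), so the interior equations h_(i-1)·M_(i-1) + 2(h_(i-1)+h_i)·M_i + h_i·M_(i+1) = 6(Δ_i − Δ_(i-1)) read
  1·M_0 + 4·M_1 + 1·M_2 = 6(Δ_1 - Δ_0) = 36
  1·M_1 + 4·M_2 + 1·M_3 = 6(Δ_2 - Δ_1) = 6
  1·M_2 + 4·M_3 + 1·M_4 = 6(Δ_3 - Δ_2) = -78
Natural end conditions: M_0 = M_4 = 0.
Hence M_0 = 0, M_1 = 219/28, M_2 = 33/7, M_3 = -579/28, M_4 = 0.
On [3, 4], s'(x) = b_3 + 2c_3·(x - 3) + 3d_3·(x - 3)² with b_3 = Δ_3 - h_3(2M_3 + M_4)/6 = -59/28, c_3 = M_3/2 = -579/56, d_3 = (M_4 - M_3)/(6h_3) = 193/56. So s'(4) = -697/56.

-12.4464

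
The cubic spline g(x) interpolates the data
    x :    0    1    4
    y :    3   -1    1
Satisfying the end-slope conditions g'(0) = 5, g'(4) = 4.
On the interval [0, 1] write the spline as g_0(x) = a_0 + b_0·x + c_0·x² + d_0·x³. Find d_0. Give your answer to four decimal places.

With M_i denoting the second derivative at x_i, h_i = 1, 3, and Δ_i = (y_(i+1) − y_i)/h_i = -4, 2/3:
  1·M_0 + 8·M_1 + 3·M_2 = 6(Δ_1 - Δ_0) = 28
Clamped end conditions give two more equations: 2h_0·M_0 + h_0·M_1 = 6(Δ_0 - g'(0)) = -54 and h_1·M_1 + 2h_1·M_2 = 6(g'(4) - Δ_1) = 20.
Forward elimination and back-substitution give M_0 = -123/4, M_1 = 15/2, M_2 = -5/12.
On [0, 1], with g_0(x) = a_0 + b_0·x + c_0·x² + d_0·x³: c_0 = M_0/2 = -123/8, d_0 = (M_1 - M_0)/(6h_0) = 51/8, b_0 = Δ_0 - h_0(2M_0 + M_1)/6 = 5.

6.3750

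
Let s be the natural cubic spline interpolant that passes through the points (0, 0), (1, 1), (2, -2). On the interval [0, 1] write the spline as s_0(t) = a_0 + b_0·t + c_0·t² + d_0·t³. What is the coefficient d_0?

-1

Let m_i = s''(x_i). Step sizes h_i = 1, 1; slopes of the chords Δ_i = (y_(i+1) - y_i)/h_i = 1, -3.
  1·m_0 + 4·m_1 + 1·m_2 = 6(Δ_1 - Δ_0) = -24
Natural end conditions: m_0 = m_2 = 0.
Solving: m_0 = 0, m_1 = -6, m_2 = 0.
On [0, 1], with s_0(t) = a_0 + b_0·t + c_0·t² + d_0·t³: c_0 = m_0/2 = 0, d_0 = (m_1 - m_0)/(6h_0) = -1, b_0 = Δ_0 - h_0(2m_0 + m_1)/6 = 2.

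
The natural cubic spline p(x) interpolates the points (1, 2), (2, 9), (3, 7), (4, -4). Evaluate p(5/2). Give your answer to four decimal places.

Write σ_i for p''(x_i). With h_i = 1, 1, 1 and divided differences Δ_i = 7, -2, -11, the continuity of p' gives the tridiagonal system
  1·σ_0 + 4·σ_1 + 1·σ_2 = 6(Δ_1 - Δ_0) = -54
  1·σ_1 + 4·σ_2 + 1·σ_3 = 6(Δ_2 - Δ_1) = -54
Natural end conditions: σ_0 = σ_3 = 0.
Solving: σ_0 = 0, σ_1 = -54/5, σ_2 = -54/5, σ_3 = 0.
On [2, 3], p(x) = 9 + 17/5·(x - 2) - 27/5·(x - 2)² + 0·(x - 2)³.
With (x - 2) = 1/2: p(5/2) = 187/20.

9.3500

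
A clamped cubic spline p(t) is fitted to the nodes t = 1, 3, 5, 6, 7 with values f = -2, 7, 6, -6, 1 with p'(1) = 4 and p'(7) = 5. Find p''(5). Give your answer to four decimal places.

-18.3333

Write σ_i for p''(x_i). With h_i = 2, 2, 1, 1 and divided differences Δ_i = 9/2, -1/2, -12, 7, the continuity of p' gives the tridiagonal system
  2·σ_0 + 8·σ_1 + 2·σ_2 = 6(Δ_1 - Δ_0) = -30
  2·σ_1 + 6·σ_2 + 1·σ_3 = 6(Δ_2 - Δ_1) = -69
  1·σ_2 + 4·σ_3 + 1·σ_4 = 6(Δ_3 - Δ_2) = 114
Clamped end conditions give two more equations: 2h_0·σ_0 + h_0·σ_1 = 6(Δ_0 - p'(1)) = 3 and h_3·σ_3 + 2h_3·σ_4 = 6(p'(7) - Δ_3) = -12.
Forward elimination and back-substitution give σ_0 = 8/21, σ_1 = 31/42, σ_2 = -55/3, σ_3 = 830/21, σ_4 = -541/21.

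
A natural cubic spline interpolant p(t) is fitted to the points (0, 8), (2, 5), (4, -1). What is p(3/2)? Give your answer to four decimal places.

5.9961

With σ_i denoting the second derivative at x_i, h_i = 2, 2, and Δ_i = (y_(i+1) − y_i)/h_i = -3/2, -3:
  2·σ_0 + 8·σ_1 + 2·σ_2 = 6(Δ_1 - Δ_0) = -9
Natural end conditions: σ_0 = σ_2 = 0.
Forward elimination and back-substitution give σ_0 = 0, σ_1 = -9/8, σ_2 = 0.
On [0, 2], p(t) = 8 - 9/8·t + 0·t² - 3/32·t³.
With t = 3/2: p(3/2) = 1535/256.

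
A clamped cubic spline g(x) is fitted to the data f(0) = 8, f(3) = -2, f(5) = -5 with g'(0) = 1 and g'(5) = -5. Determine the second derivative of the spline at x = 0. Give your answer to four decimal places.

-6.6333

Let M_i = g''(x_i). Step sizes h_i = 3, 2; slopes of the chords Δ_i = (y_(i+1) - y_i)/h_i = -10/3, -3/2.
  3·M_0 + 10·M_1 + 2·M_2 = 6(Δ_1 - Δ_0) = 11
Clamped end conditions give two more equations: 2h_0·M_0 + h_0·M_1 = 6(Δ_0 - g'(0)) = -26 and h_1·M_1 + 2h_1·M_2 = 6(g'(5) - Δ_1) = -21.
Solving: M_0 = -199/30, M_1 = 23/5, M_2 = -151/20.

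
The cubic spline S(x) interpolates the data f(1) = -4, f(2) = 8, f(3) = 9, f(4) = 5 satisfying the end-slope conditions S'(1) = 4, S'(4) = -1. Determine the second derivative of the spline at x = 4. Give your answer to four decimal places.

11.0667

Put M_i = S'' at the i-th knot. Here h = (1, 1, 1) and Δ = (12, 1, -4), so the interior equations h_(i-1)·M_(i-1) + 2(h_(i-1)+h_i)·M_i + h_i·M_(i+1) = 6(Δ_i − Δ_(i-1)) read
  1·M_0 + 4·M_1 + 1·M_2 = 6(Δ_1 - Δ_0) = -66
  1·M_1 + 4·M_2 + 1·M_3 = 6(Δ_2 - Δ_1) = -30
Clamped end conditions give two more equations: 2h_0·M_0 + h_0·M_1 = 6(Δ_0 - S'(1)) = 48 and h_2·M_2 + 2h_2·M_3 = 6(S'(4) - Δ_2) = 18.
Solving: M_0 = 544/15, M_1 = -368/15, M_2 = -62/15, M_3 = 166/15.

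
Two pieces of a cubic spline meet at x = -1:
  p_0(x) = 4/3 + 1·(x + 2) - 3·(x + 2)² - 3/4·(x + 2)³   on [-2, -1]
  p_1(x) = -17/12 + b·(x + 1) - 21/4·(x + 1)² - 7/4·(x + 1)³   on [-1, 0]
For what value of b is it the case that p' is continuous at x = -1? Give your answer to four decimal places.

-7.2500

p_0'(x) = 1 - 6·(x + 2) - 9/4·(x + 2)², so p_0'(-1) = -29/4. On the right, p_1'(-1) = b, so b = -29/4.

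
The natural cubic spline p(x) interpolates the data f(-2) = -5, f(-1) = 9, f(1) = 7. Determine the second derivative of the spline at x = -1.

-15

Put m_i = p'' at the i-th knot. Here h = (1, 2) and Δ = (14, -1), so the interior equations h_(i-1)·m_(i-1) + 2(h_(i-1)+h_i)·m_i + h_i·m_(i+1) = 6(Δ_i − Δ_(i-1)) read
  1·m_0 + 6·m_1 + 2·m_2 = 6(Δ_1 - Δ_0) = -90
Natural end conditions: m_0 = m_2 = 0.
Forward elimination and back-substitution give m_0 = 0, m_1 = -15, m_2 = 0.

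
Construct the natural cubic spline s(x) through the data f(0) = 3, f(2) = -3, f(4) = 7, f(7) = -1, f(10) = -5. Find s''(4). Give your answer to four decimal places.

-6.8571

Let m_i = s''(x_i). Step sizes h_i = 2, 2, 3, 3; slopes of the chords Δ_i = (y_(i+1) - y_i)/h_i = -3, 5, -8/3, -4/3.
  2·m_0 + 8·m_1 + 2·m_2 = 6(Δ_1 - Δ_0) = 48
  2·m_1 + 10·m_2 + 3·m_3 = 6(Δ_2 - Δ_1) = -46
  3·m_2 + 12·m_3 + 3·m_4 = 6(Δ_3 - Δ_2) = 8
Natural end conditions: m_0 = m_4 = 0.
Solving: m_0 = 0, m_1 = 54/7, m_2 = -48/7, m_3 = 50/21, m_4 = 0.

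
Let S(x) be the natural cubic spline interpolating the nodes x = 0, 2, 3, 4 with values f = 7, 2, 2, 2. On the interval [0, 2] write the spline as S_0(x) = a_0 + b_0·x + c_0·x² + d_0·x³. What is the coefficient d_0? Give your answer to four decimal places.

Put M_i = S'' at the i-th knot. Here h = (2, 1, 1) and Δ = (-5/2, 0, 0), so the interior equations h_(i-1)·M_(i-1) + 2(h_(i-1)+h_i)·M_i + h_i·M_(i+1) = 6(Δ_i − Δ_(i-1)) read
  2·M_0 + 6·M_1 + 1·M_2 = 6(Δ_1 - Δ_0) = 15
  1·M_1 + 4·M_2 + 1·M_3 = 6(Δ_2 - Δ_1) = 0
Natural end conditions: M_0 = M_3 = 0.
Solving the tridiagonal system: M_0 = 0, M_1 = 60/23, M_2 = -15/23, M_3 = 0.
On [0, 2], with S_0(x) = a_0 + b_0·x + c_0·x² + d_0·x³: c_0 = M_0/2 = 0, d_0 = (M_1 - M_0)/(6h_0) = 5/23, b_0 = Δ_0 - h_0(2M_0 + M_1)/6 = -155/46.

0.2174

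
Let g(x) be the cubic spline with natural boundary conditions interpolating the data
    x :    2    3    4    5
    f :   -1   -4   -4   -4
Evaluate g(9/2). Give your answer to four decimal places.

-3.9250

Put σ_i = g'' at the i-th knot. Here h = (1, 1, 1) and Δ = (-3, 0, 0), so the interior equations h_(i-1)·σ_(i-1) + 2(h_(i-1)+h_i)·σ_i + h_i·σ_(i+1) = 6(Δ_i − Δ_(i-1)) read
  1·σ_0 + 4·σ_1 + 1·σ_2 = 6(Δ_1 - Δ_0) = 18
  1·σ_1 + 4·σ_2 + 1·σ_3 = 6(Δ_2 - Δ_1) = 0
Natural end conditions: σ_0 = σ_3 = 0.
Solving: σ_0 = 0, σ_1 = 24/5, σ_2 = -6/5, σ_3 = 0.
On [4, 5], g(x) = -4 + 2/5·(x - 4) - 3/5·(x - 4)² + 1/5·(x - 4)³.
With (x - 4) = 1/2: g(9/2) = -157/40.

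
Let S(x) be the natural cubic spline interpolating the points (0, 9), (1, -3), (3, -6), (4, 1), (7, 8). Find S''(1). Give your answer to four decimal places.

Put M_i = S'' at the i-th knot. Here h = (1, 2, 1, 3) and Δ = (-12, -3/2, 7, 7/3), so the interior equations h_(i-1)·M_(i-1) + 2(h_(i-1)+h_i)·M_i + h_i·M_(i+1) = 6(Δ_i − Δ_(i-1)) read
  1·M_0 + 6·M_1 + 2·M_2 = 6(Δ_1 - Δ_0) = 63
  2·M_1 + 6·M_2 + 1·M_3 = 6(Δ_2 - Δ_1) = 51
  1·M_2 + 8·M_3 + 3·M_4 = 6(Δ_3 - Δ_2) = -28
Natural end conditions: M_0 = M_4 = 0.
Forward elimination and back-substitution give M_0 = 0, M_1 = 2089/250, M_2 = 804/125, M_3 = -538/125, M_4 = 0.

8.3560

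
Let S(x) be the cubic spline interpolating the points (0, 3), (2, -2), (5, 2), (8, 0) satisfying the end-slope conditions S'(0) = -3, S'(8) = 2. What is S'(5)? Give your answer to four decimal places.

0.1447

Write M_i for S''(x_i). With h_i = 2, 3, 3 and divided differences Δ_i = -5/2, 4/3, -2/3, the continuity of S' gives the tridiagonal system
  2·M_0 + 10·M_1 + 3·M_2 = 6(Δ_1 - Δ_0) = 23
  3·M_1 + 12·M_2 + 3·M_3 = 6(Δ_2 - Δ_1) = -12
Clamped end conditions give two more equations: 2h_0·M_0 + h_0·M_1 = 6(Δ_0 - S'(0)) = 3 and h_2·M_2 + 2h_2·M_3 = 6(S'(8) - Δ_2) = 16.
Solving the tridiagonal system: M_0 = -35/38, M_1 = 127/38, M_2 = -163/57, M_3 = 467/114.
On [5, 8], S'(x) = b_2 + 2c_2·(x - 5) + 3d_2·(x - 5)² with b_2 = Δ_2 - h_2(2M_2 + M_3)/6 = 11/76, c_2 = M_2/2 = -163/114, d_2 = (M_3 - M_2)/(6h_2) = 793/2052. So S'(5) = 11/76.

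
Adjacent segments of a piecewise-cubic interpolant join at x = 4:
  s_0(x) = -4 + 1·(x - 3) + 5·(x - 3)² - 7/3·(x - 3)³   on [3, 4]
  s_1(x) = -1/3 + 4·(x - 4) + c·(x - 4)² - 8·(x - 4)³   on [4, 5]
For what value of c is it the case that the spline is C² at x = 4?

-2

s_0''(x) = 10 - 14·(x - 3), so s_0''(4) = -4. On the right, s_1''(4) = 2c, so c = -2.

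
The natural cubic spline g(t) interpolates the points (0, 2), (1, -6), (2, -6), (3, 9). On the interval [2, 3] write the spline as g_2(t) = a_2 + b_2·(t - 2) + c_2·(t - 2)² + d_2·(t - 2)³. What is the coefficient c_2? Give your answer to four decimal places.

With σ_i denoting the second derivative at x_i, h_i = 1, 1, 1, and Δ_i = (y_(i+1) − y_i)/h_i = -8, 0, 15:
  1·σ_0 + 4·σ_1 + 1·σ_2 = 6(Δ_1 - Δ_0) = 48
  1·σ_1 + 4·σ_2 + 1·σ_3 = 6(Δ_2 - Δ_1) = 90
Natural end conditions: σ_0 = σ_3 = 0.
Solving: σ_0 = 0, σ_1 = 34/5, σ_2 = 104/5, σ_3 = 0.
On [2, 3], with g_2(t) = a_2 + b_2·(t - 2) + c_2·(t - 2)² + d_2·(t - 2)³: c_2 = σ_2/2 = 52/5, d_2 = (σ_3 - σ_2)/(6h_2) = -52/15, b_2 = Δ_2 - h_2(2σ_2 + σ_3)/6 = 121/15.

10.4000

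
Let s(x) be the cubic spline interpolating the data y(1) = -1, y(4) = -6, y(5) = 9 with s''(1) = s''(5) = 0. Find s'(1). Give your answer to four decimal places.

With σ_i denoting the second derivative at x_i, h_i = 3, 1, and Δ_i = (y_(i+1) − y_i)/h_i = -5/3, 15:
  3·σ_0 + 8·σ_1 + 1·σ_2 = 6(Δ_1 - Δ_0) = 100
Natural end conditions: σ_0 = σ_2 = 0.
Forward elimination and back-substitution give σ_0 = 0, σ_1 = 25/2, σ_2 = 0.
On [1, 4], s'(x) = b_0 + 2c_0·(x - 1) + 3d_0·(x - 1)² with b_0 = Δ_0 - h_0(2σ_0 + σ_1)/6 = -95/12, c_0 = σ_0/2 = 0, d_0 = (σ_1 - σ_0)/(6h_0) = 25/36. So s'(1) = -95/12.

-7.9167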